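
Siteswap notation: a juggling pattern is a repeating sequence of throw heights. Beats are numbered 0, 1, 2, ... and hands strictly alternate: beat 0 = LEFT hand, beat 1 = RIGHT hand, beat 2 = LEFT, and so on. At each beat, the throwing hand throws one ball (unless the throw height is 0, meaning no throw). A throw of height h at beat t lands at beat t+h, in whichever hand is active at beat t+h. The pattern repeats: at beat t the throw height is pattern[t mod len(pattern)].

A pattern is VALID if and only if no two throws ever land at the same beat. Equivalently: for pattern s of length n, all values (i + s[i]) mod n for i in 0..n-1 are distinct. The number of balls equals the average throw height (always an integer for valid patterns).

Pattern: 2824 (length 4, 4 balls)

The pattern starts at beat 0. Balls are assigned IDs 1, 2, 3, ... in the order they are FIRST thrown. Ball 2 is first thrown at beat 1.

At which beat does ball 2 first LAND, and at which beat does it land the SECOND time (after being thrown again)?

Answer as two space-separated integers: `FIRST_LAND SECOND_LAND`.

Answer: 9 17

Derivation:
Beat 0 (L): throw ball1 h=2 -> lands@2:L; in-air after throw: [b1@2:L]
Beat 1 (R): throw ball2 h=8 -> lands@9:R; in-air after throw: [b1@2:L b2@9:R]
Beat 2 (L): throw ball1 h=2 -> lands@4:L; in-air after throw: [b1@4:L b2@9:R]
Beat 3 (R): throw ball3 h=4 -> lands@7:R; in-air after throw: [b1@4:L b3@7:R b2@9:R]
Beat 4 (L): throw ball1 h=2 -> lands@6:L; in-air after throw: [b1@6:L b3@7:R b2@9:R]
Beat 5 (R): throw ball4 h=8 -> lands@13:R; in-air after throw: [b1@6:L b3@7:R b2@9:R b4@13:R]
Beat 6 (L): throw ball1 h=2 -> lands@8:L; in-air after throw: [b3@7:R b1@8:L b2@9:R b4@13:R]
Beat 7 (R): throw ball3 h=4 -> lands@11:R; in-air after throw: [b1@8:L b2@9:R b3@11:R b4@13:R]
Beat 8 (L): throw ball1 h=2 -> lands@10:L; in-air after throw: [b2@9:R b1@10:L b3@11:R b4@13:R]
Beat 9 (R): throw ball2 h=8 -> lands@17:R; in-air after throw: [b1@10:L b3@11:R b4@13:R b2@17:R]
Beat 10 (L): throw ball1 h=2 -> lands@12:L; in-air after throw: [b3@11:R b1@12:L b4@13:R b2@17:R]
Beat 11 (R): throw ball3 h=4 -> lands@15:R; in-air after throw: [b1@12:L b4@13:R b3@15:R b2@17:R]
Ball 2: thrown@1 h=8 -> first land @9; rethrown@9 h=8 -> second land @17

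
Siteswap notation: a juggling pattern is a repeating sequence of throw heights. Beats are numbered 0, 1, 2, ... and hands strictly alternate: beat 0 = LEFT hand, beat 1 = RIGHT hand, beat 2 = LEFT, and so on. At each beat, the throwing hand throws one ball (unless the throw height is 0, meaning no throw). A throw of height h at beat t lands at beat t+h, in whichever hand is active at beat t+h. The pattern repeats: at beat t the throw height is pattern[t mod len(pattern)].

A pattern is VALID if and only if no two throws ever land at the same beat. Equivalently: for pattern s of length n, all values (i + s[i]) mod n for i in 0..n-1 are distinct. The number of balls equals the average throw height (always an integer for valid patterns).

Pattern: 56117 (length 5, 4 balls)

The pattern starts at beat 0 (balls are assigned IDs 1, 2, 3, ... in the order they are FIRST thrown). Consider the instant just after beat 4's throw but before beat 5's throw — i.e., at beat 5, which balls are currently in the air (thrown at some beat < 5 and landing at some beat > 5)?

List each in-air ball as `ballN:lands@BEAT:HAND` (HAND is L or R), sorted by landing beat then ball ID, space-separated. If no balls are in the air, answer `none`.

Beat 0 (L): throw ball1 h=5 -> lands@5:R; in-air after throw: [b1@5:R]
Beat 1 (R): throw ball2 h=6 -> lands@7:R; in-air after throw: [b1@5:R b2@7:R]
Beat 2 (L): throw ball3 h=1 -> lands@3:R; in-air after throw: [b3@3:R b1@5:R b2@7:R]
Beat 3 (R): throw ball3 h=1 -> lands@4:L; in-air after throw: [b3@4:L b1@5:R b2@7:R]
Beat 4 (L): throw ball3 h=7 -> lands@11:R; in-air after throw: [b1@5:R b2@7:R b3@11:R]
Beat 5 (R): throw ball1 h=5 -> lands@10:L; in-air after throw: [b2@7:R b1@10:L b3@11:R]

Answer: ball2:lands@7:R ball3:lands@11:R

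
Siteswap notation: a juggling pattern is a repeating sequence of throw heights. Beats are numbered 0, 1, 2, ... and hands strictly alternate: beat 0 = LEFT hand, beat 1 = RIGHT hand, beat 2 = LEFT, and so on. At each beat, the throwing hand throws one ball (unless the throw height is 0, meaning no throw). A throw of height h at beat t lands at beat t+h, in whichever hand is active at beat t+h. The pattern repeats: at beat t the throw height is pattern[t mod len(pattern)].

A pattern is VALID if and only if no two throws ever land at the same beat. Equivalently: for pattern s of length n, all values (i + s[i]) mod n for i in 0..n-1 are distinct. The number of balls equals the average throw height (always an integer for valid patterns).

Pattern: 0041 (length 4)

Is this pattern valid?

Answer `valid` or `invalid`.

i=0: (i + s[i]) mod n = (0 + 0) mod 4 = 0
i=1: (i + s[i]) mod n = (1 + 0) mod 4 = 1
i=2: (i + s[i]) mod n = (2 + 4) mod 4 = 2
i=3: (i + s[i]) mod n = (3 + 1) mod 4 = 0
Residues: [0, 1, 2, 0], distinct: False

Answer: invalid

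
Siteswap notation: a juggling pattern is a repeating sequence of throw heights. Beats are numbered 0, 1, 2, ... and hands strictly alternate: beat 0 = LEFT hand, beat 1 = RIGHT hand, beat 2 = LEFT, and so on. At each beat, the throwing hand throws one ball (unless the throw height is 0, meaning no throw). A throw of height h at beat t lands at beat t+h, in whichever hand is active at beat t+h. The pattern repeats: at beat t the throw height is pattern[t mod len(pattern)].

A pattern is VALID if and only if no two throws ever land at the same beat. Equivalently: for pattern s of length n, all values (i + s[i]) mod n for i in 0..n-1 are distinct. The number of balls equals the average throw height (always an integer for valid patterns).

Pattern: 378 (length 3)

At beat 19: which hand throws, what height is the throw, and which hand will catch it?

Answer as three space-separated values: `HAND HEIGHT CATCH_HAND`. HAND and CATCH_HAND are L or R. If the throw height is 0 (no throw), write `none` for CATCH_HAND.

Answer: R 7 L

Derivation:
Beat 19: 19 mod 2 = 1, so hand = R
Throw height = pattern[19 mod 3] = pattern[1] = 7
Lands at beat 19+7=26, 26 mod 2 = 0, so catch hand = L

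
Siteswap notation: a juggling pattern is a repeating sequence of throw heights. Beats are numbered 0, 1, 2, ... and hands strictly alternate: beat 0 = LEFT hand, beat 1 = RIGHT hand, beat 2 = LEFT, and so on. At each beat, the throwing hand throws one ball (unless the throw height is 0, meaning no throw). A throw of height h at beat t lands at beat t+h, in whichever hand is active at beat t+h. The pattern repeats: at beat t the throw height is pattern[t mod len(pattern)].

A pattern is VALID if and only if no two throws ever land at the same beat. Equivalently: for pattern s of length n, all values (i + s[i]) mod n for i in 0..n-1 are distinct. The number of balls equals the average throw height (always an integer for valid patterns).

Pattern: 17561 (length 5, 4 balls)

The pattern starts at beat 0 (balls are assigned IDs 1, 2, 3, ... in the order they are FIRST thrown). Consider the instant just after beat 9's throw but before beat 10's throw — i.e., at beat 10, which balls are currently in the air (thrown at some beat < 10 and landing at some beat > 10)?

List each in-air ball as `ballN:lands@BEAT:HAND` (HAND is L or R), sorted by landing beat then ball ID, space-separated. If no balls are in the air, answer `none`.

Answer: ball2:lands@12:L ball4:lands@13:R ball1:lands@14:L

Derivation:
Beat 0 (L): throw ball1 h=1 -> lands@1:R; in-air after throw: [b1@1:R]
Beat 1 (R): throw ball1 h=7 -> lands@8:L; in-air after throw: [b1@8:L]
Beat 2 (L): throw ball2 h=5 -> lands@7:R; in-air after throw: [b2@7:R b1@8:L]
Beat 3 (R): throw ball3 h=6 -> lands@9:R; in-air after throw: [b2@7:R b1@8:L b3@9:R]
Beat 4 (L): throw ball4 h=1 -> lands@5:R; in-air after throw: [b4@5:R b2@7:R b1@8:L b3@9:R]
Beat 5 (R): throw ball4 h=1 -> lands@6:L; in-air after throw: [b4@6:L b2@7:R b1@8:L b3@9:R]
Beat 6 (L): throw ball4 h=7 -> lands@13:R; in-air after throw: [b2@7:R b1@8:L b3@9:R b4@13:R]
Beat 7 (R): throw ball2 h=5 -> lands@12:L; in-air after throw: [b1@8:L b3@9:R b2@12:L b4@13:R]
Beat 8 (L): throw ball1 h=6 -> lands@14:L; in-air after throw: [b3@9:R b2@12:L b4@13:R b1@14:L]
Beat 9 (R): throw ball3 h=1 -> lands@10:L; in-air after throw: [b3@10:L b2@12:L b4@13:R b1@14:L]
Beat 10 (L): throw ball3 h=1 -> lands@11:R; in-air after throw: [b3@11:R b2@12:L b4@13:R b1@14:L]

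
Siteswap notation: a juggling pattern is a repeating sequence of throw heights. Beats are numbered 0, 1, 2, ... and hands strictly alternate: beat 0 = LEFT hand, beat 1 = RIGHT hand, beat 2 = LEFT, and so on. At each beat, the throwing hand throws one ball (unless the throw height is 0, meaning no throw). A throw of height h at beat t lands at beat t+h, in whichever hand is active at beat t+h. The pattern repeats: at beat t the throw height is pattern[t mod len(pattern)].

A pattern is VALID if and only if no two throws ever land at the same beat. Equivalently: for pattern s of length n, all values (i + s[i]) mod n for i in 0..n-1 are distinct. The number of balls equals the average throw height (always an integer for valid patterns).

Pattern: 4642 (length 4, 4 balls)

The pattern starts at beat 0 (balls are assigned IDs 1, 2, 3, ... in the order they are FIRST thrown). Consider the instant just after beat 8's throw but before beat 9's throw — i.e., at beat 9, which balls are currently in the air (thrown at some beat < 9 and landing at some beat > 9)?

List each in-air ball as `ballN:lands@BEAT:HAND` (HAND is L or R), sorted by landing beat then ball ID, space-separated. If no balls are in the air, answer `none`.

Answer: ball3:lands@10:L ball4:lands@11:R ball1:lands@12:L

Derivation:
Beat 0 (L): throw ball1 h=4 -> lands@4:L; in-air after throw: [b1@4:L]
Beat 1 (R): throw ball2 h=6 -> lands@7:R; in-air after throw: [b1@4:L b2@7:R]
Beat 2 (L): throw ball3 h=4 -> lands@6:L; in-air after throw: [b1@4:L b3@6:L b2@7:R]
Beat 3 (R): throw ball4 h=2 -> lands@5:R; in-air after throw: [b1@4:L b4@5:R b3@6:L b2@7:R]
Beat 4 (L): throw ball1 h=4 -> lands@8:L; in-air after throw: [b4@5:R b3@6:L b2@7:R b1@8:L]
Beat 5 (R): throw ball4 h=6 -> lands@11:R; in-air after throw: [b3@6:L b2@7:R b1@8:L b4@11:R]
Beat 6 (L): throw ball3 h=4 -> lands@10:L; in-air after throw: [b2@7:R b1@8:L b3@10:L b4@11:R]
Beat 7 (R): throw ball2 h=2 -> lands@9:R; in-air after throw: [b1@8:L b2@9:R b3@10:L b4@11:R]
Beat 8 (L): throw ball1 h=4 -> lands@12:L; in-air after throw: [b2@9:R b3@10:L b4@11:R b1@12:L]
Beat 9 (R): throw ball2 h=6 -> lands@15:R; in-air after throw: [b3@10:L b4@11:R b1@12:L b2@15:R]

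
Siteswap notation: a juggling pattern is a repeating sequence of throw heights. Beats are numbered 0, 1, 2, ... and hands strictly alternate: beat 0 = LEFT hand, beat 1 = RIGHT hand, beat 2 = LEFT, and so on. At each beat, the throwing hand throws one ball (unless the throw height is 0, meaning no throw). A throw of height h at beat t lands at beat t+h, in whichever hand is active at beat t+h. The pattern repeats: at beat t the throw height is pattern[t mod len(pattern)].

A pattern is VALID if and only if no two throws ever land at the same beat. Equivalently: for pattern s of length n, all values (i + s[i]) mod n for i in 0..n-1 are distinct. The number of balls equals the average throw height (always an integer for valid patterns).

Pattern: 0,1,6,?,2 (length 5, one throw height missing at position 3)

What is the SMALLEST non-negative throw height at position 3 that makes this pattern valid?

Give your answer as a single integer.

i=0: (0 + 0) mod 5 = 0
i=1: (1 + 1) mod 5 = 2
i=2: (2 + 6) mod 5 = 3
i=3: s[i]=? (unknown)
i=4: (4 + 2) mod 5 = 1
Known residues: [0, 1, 2, 3]; need a permutation of 0..4, so missing residue r = 4
Need (3 + s) mod 5 = 4; smallest s = (4 - 3) mod 5 = 1

Answer: 1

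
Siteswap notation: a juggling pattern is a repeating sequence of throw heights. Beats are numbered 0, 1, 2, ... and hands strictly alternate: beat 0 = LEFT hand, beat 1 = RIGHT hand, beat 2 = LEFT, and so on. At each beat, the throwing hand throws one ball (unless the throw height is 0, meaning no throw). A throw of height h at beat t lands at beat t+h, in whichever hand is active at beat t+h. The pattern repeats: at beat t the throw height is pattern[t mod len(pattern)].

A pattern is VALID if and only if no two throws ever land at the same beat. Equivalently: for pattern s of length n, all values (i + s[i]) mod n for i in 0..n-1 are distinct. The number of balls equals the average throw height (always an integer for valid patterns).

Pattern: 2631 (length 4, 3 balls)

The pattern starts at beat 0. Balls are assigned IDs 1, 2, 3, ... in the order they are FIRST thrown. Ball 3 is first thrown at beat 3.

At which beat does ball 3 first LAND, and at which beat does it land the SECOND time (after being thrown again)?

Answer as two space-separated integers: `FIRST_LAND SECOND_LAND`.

Beat 0 (L): throw ball1 h=2 -> lands@2:L; in-air after throw: [b1@2:L]
Beat 1 (R): throw ball2 h=6 -> lands@7:R; in-air after throw: [b1@2:L b2@7:R]
Beat 2 (L): throw ball1 h=3 -> lands@5:R; in-air after throw: [b1@5:R b2@7:R]
Beat 3 (R): throw ball3 h=1 -> lands@4:L; in-air after throw: [b3@4:L b1@5:R b2@7:R]
Beat 4 (L): throw ball3 h=2 -> lands@6:L; in-air after throw: [b1@5:R b3@6:L b2@7:R]
Beat 5 (R): throw ball1 h=6 -> lands@11:R; in-air after throw: [b3@6:L b2@7:R b1@11:R]
Beat 6 (L): throw ball3 h=3 -> lands@9:R; in-air after throw: [b2@7:R b3@9:R b1@11:R]
Ball 3: thrown@3 h=1 -> first land @4; rethrown@4 h=2 -> second land @6

Answer: 4 6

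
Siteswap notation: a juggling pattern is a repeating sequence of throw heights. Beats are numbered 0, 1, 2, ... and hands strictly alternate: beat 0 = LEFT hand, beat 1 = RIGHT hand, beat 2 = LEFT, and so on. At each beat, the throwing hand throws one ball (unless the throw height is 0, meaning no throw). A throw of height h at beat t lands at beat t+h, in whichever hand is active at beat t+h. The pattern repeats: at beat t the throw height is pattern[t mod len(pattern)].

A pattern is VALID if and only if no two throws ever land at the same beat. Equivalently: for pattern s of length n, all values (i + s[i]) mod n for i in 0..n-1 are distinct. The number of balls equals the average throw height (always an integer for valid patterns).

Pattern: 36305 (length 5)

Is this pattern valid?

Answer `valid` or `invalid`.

Answer: invalid

Derivation:
i=0: (i + s[i]) mod n = (0 + 3) mod 5 = 3
i=1: (i + s[i]) mod n = (1 + 6) mod 5 = 2
i=2: (i + s[i]) mod n = (2 + 3) mod 5 = 0
i=3: (i + s[i]) mod n = (3 + 0) mod 5 = 3
i=4: (i + s[i]) mod n = (4 + 5) mod 5 = 4
Residues: [3, 2, 0, 3, 4], distinct: False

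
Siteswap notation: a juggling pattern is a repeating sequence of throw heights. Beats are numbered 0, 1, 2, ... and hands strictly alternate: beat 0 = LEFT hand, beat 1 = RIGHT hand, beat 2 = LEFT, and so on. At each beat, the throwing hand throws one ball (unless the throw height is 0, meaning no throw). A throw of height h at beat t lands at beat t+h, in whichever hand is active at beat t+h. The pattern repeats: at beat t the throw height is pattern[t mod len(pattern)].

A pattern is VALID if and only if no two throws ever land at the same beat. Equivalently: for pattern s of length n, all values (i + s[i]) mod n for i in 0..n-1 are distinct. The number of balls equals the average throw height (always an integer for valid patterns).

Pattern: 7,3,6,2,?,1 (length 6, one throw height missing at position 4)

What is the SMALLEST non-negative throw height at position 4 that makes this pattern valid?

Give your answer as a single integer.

Answer: 5

Derivation:
i=0: (0 + 7) mod 6 = 1
i=1: (1 + 3) mod 6 = 4
i=2: (2 + 6) mod 6 = 2
i=3: (3 + 2) mod 6 = 5
i=4: s[i]=? (unknown)
i=5: (5 + 1) mod 6 = 0
Known residues: [0, 1, 2, 4, 5]; need a permutation of 0..5, so missing residue r = 3
Need (4 + s) mod 6 = 3; smallest s = (3 - 4) mod 6 = 5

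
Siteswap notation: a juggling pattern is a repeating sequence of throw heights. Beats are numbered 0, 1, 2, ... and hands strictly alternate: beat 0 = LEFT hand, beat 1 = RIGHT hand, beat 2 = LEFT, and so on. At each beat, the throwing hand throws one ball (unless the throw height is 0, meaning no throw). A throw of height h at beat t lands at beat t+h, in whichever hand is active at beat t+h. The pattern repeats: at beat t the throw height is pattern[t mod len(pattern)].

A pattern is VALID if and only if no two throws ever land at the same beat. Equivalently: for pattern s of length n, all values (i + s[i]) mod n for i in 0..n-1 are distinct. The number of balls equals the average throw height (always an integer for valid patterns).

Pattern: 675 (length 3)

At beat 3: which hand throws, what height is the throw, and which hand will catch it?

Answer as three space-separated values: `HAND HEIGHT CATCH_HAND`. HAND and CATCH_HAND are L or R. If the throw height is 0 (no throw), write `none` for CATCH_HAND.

Beat 3: 3 mod 2 = 1, so hand = R
Throw height = pattern[3 mod 3] = pattern[0] = 6
Lands at beat 3+6=9, 9 mod 2 = 1, so catch hand = R

Answer: R 6 R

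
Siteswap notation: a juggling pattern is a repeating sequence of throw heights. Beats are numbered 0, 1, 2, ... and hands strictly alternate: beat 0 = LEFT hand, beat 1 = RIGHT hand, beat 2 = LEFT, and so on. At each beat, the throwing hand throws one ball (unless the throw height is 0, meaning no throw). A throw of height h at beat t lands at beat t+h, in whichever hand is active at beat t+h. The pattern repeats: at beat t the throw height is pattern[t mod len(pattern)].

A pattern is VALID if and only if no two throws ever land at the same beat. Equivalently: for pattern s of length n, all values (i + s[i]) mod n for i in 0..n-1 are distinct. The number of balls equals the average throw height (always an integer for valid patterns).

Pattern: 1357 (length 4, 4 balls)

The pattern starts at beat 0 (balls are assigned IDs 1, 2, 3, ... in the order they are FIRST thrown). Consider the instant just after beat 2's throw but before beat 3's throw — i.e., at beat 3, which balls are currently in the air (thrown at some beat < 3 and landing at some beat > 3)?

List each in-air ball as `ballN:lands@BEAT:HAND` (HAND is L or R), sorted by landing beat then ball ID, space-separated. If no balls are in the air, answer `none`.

Answer: ball1:lands@4:L ball2:lands@7:R

Derivation:
Beat 0 (L): throw ball1 h=1 -> lands@1:R; in-air after throw: [b1@1:R]
Beat 1 (R): throw ball1 h=3 -> lands@4:L; in-air after throw: [b1@4:L]
Beat 2 (L): throw ball2 h=5 -> lands@7:R; in-air after throw: [b1@4:L b2@7:R]
Beat 3 (R): throw ball3 h=7 -> lands@10:L; in-air after throw: [b1@4:L b2@7:R b3@10:L]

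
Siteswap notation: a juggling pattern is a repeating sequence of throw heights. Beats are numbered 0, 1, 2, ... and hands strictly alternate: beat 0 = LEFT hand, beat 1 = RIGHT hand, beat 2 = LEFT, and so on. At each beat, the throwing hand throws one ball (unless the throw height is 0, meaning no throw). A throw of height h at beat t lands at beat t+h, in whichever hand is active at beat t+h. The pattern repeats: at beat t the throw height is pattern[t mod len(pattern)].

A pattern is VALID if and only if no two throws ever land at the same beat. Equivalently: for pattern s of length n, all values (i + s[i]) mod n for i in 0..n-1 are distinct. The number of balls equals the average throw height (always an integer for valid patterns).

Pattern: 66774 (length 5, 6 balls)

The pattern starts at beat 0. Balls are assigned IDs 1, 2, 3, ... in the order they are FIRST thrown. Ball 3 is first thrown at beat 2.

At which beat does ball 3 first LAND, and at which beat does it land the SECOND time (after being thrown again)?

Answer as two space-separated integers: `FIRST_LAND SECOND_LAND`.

Answer: 9 13

Derivation:
Beat 0 (L): throw ball1 h=6 -> lands@6:L; in-air after throw: [b1@6:L]
Beat 1 (R): throw ball2 h=6 -> lands@7:R; in-air after throw: [b1@6:L b2@7:R]
Beat 2 (L): throw ball3 h=7 -> lands@9:R; in-air after throw: [b1@6:L b2@7:R b3@9:R]
Beat 3 (R): throw ball4 h=7 -> lands@10:L; in-air after throw: [b1@6:L b2@7:R b3@9:R b4@10:L]
Beat 4 (L): throw ball5 h=4 -> lands@8:L; in-air after throw: [b1@6:L b2@7:R b5@8:L b3@9:R b4@10:L]
Beat 5 (R): throw ball6 h=6 -> lands@11:R; in-air after throw: [b1@6:L b2@7:R b5@8:L b3@9:R b4@10:L b6@11:R]
Beat 6 (L): throw ball1 h=6 -> lands@12:L; in-air after throw: [b2@7:R b5@8:L b3@9:R b4@10:L b6@11:R b1@12:L]
Beat 7 (R): throw ball2 h=7 -> lands@14:L; in-air after throw: [b5@8:L b3@9:R b4@10:L b6@11:R b1@12:L b2@14:L]
Beat 8 (L): throw ball5 h=7 -> lands@15:R; in-air after throw: [b3@9:R b4@10:L b6@11:R b1@12:L b2@14:L b5@15:R]
Beat 9 (R): throw ball3 h=4 -> lands@13:R; in-air after throw: [b4@10:L b6@11:R b1@12:L b3@13:R b2@14:L b5@15:R]
Beat 10 (L): throw ball4 h=6 -> lands@16:L; in-air after throw: [b6@11:R b1@12:L b3@13:R b2@14:L b5@15:R b4@16:L]
Beat 11 (R): throw ball6 h=6 -> lands@17:R; in-air after throw: [b1@12:L b3@13:R b2@14:L b5@15:R b4@16:L b6@17:R]
Beat 12 (L): throw ball1 h=7 -> lands@19:R; in-air after throw: [b3@13:R b2@14:L b5@15:R b4@16:L b6@17:R b1@19:R]
Beat 13 (R): throw ball3 h=7 -> lands@20:L; in-air after throw: [b2@14:L b5@15:R b4@16:L b6@17:R b1@19:R b3@20:L]
Ball 3: thrown@2 h=7 -> first land @9; rethrown@9 h=4 -> second land @13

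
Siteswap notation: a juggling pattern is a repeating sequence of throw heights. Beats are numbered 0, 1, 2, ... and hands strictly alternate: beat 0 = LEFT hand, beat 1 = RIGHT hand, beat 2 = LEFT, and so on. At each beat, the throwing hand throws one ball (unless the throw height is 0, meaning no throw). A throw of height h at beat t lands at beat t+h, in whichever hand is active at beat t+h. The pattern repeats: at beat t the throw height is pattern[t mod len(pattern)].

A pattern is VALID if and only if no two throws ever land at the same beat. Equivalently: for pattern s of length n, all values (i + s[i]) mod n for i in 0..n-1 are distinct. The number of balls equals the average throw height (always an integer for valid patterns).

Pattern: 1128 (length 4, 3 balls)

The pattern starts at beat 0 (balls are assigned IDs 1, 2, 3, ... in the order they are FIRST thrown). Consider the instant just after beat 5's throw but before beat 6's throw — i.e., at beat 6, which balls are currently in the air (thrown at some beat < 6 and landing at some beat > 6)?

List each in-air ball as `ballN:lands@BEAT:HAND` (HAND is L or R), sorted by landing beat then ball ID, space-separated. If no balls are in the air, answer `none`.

Beat 0 (L): throw ball1 h=1 -> lands@1:R; in-air after throw: [b1@1:R]
Beat 1 (R): throw ball1 h=1 -> lands@2:L; in-air after throw: [b1@2:L]
Beat 2 (L): throw ball1 h=2 -> lands@4:L; in-air after throw: [b1@4:L]
Beat 3 (R): throw ball2 h=8 -> lands@11:R; in-air after throw: [b1@4:L b2@11:R]
Beat 4 (L): throw ball1 h=1 -> lands@5:R; in-air after throw: [b1@5:R b2@11:R]
Beat 5 (R): throw ball1 h=1 -> lands@6:L; in-air after throw: [b1@6:L b2@11:R]
Beat 6 (L): throw ball1 h=2 -> lands@8:L; in-air after throw: [b1@8:L b2@11:R]

Answer: ball2:lands@11:R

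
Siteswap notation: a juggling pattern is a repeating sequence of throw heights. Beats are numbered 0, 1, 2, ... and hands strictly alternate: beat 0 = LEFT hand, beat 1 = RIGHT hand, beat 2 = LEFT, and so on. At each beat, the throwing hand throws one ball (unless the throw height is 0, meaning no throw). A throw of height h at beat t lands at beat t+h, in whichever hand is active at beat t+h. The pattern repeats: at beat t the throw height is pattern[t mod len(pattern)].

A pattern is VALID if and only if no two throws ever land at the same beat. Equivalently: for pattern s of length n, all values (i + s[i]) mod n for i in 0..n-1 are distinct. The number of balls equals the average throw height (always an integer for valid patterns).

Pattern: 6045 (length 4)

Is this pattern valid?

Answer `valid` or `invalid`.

i=0: (i + s[i]) mod n = (0 + 6) mod 4 = 2
i=1: (i + s[i]) mod n = (1 + 0) mod 4 = 1
i=2: (i + s[i]) mod n = (2 + 4) mod 4 = 2
i=3: (i + s[i]) mod n = (3 + 5) mod 4 = 0
Residues: [2, 1, 2, 0], distinct: False

Answer: invalid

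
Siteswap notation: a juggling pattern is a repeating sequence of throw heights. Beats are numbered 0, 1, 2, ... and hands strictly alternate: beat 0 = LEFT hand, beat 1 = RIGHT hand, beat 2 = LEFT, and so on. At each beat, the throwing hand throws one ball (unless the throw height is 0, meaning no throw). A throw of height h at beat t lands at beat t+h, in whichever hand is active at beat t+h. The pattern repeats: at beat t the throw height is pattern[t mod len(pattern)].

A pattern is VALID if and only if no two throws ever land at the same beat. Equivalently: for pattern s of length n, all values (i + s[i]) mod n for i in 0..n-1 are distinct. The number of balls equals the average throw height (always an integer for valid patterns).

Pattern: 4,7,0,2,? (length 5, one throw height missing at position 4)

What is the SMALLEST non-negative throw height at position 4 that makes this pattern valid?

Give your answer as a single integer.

i=0: (0 + 4) mod 5 = 4
i=1: (1 + 7) mod 5 = 3
i=2: (2 + 0) mod 5 = 2
i=3: (3 + 2) mod 5 = 0
i=4: s[i]=? (unknown)
Known residues: [0, 2, 3, 4]; need a permutation of 0..4, so missing residue r = 1
Need (4 + s) mod 5 = 1; smallest s = (1 - 4) mod 5 = 2

Answer: 2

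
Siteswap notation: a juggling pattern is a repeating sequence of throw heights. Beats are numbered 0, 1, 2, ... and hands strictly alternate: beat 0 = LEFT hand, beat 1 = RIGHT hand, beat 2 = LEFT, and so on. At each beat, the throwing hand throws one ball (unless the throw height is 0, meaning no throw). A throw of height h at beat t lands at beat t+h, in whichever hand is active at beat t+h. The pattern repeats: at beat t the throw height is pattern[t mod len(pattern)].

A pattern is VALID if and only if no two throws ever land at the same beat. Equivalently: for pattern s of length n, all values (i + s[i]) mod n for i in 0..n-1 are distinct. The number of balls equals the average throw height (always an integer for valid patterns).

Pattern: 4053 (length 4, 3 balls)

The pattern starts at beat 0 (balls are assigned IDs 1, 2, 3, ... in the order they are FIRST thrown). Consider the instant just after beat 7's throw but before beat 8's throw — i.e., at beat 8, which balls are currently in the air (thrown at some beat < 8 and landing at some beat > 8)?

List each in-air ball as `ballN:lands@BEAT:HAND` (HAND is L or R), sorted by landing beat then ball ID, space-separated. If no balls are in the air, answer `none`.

Answer: ball2:lands@10:L ball3:lands@11:R

Derivation:
Beat 0 (L): throw ball1 h=4 -> lands@4:L; in-air after throw: [b1@4:L]
Beat 2 (L): throw ball2 h=5 -> lands@7:R; in-air after throw: [b1@4:L b2@7:R]
Beat 3 (R): throw ball3 h=3 -> lands@6:L; in-air after throw: [b1@4:L b3@6:L b2@7:R]
Beat 4 (L): throw ball1 h=4 -> lands@8:L; in-air after throw: [b3@6:L b2@7:R b1@8:L]
Beat 6 (L): throw ball3 h=5 -> lands@11:R; in-air after throw: [b2@7:R b1@8:L b3@11:R]
Beat 7 (R): throw ball2 h=3 -> lands@10:L; in-air after throw: [b1@8:L b2@10:L b3@11:R]
Beat 8 (L): throw ball1 h=4 -> lands@12:L; in-air after throw: [b2@10:L b3@11:R b1@12:L]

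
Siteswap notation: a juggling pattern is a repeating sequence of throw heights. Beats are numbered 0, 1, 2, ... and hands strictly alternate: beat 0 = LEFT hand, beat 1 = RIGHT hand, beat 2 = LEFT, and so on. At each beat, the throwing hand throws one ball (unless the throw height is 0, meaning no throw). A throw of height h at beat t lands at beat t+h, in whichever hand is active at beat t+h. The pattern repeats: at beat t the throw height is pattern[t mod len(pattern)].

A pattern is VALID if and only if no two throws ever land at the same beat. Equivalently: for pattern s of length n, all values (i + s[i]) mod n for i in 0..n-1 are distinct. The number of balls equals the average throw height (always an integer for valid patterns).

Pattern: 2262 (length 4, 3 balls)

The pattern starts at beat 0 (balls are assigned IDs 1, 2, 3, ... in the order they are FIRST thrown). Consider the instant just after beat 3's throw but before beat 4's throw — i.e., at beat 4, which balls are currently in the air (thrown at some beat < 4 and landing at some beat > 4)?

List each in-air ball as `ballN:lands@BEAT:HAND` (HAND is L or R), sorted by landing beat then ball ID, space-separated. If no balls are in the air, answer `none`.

Answer: ball2:lands@5:R ball1:lands@8:L

Derivation:
Beat 0 (L): throw ball1 h=2 -> lands@2:L; in-air after throw: [b1@2:L]
Beat 1 (R): throw ball2 h=2 -> lands@3:R; in-air after throw: [b1@2:L b2@3:R]
Beat 2 (L): throw ball1 h=6 -> lands@8:L; in-air after throw: [b2@3:R b1@8:L]
Beat 3 (R): throw ball2 h=2 -> lands@5:R; in-air after throw: [b2@5:R b1@8:L]
Beat 4 (L): throw ball3 h=2 -> lands@6:L; in-air after throw: [b2@5:R b3@6:L b1@8:L]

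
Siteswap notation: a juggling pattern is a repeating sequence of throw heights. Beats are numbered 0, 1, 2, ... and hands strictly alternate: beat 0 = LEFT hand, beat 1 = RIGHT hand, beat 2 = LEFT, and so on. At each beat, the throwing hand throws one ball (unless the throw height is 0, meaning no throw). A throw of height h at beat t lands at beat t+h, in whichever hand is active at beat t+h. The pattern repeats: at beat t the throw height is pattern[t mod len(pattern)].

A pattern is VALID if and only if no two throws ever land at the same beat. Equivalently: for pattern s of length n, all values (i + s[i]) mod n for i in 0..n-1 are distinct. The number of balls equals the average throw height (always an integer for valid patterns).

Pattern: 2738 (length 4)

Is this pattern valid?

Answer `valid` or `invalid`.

Answer: valid

Derivation:
i=0: (i + s[i]) mod n = (0 + 2) mod 4 = 2
i=1: (i + s[i]) mod n = (1 + 7) mod 4 = 0
i=2: (i + s[i]) mod n = (2 + 3) mod 4 = 1
i=3: (i + s[i]) mod n = (3 + 8) mod 4 = 3
Residues: [2, 0, 1, 3], distinct: True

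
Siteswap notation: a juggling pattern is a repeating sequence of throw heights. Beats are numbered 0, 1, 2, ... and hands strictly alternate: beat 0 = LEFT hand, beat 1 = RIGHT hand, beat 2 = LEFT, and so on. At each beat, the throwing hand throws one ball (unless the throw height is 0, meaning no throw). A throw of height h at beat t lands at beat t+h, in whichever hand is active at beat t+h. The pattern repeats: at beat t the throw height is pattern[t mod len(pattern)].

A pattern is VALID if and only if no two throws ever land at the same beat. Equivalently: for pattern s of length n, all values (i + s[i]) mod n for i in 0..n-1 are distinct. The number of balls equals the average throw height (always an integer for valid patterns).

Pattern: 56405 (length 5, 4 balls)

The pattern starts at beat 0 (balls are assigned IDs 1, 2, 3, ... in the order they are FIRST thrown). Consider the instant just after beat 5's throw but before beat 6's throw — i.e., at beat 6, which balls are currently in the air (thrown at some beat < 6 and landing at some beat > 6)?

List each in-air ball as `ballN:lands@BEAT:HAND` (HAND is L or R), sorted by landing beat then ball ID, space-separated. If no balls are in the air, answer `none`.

Answer: ball2:lands@7:R ball4:lands@9:R ball1:lands@10:L

Derivation:
Beat 0 (L): throw ball1 h=5 -> lands@5:R; in-air after throw: [b1@5:R]
Beat 1 (R): throw ball2 h=6 -> lands@7:R; in-air after throw: [b1@5:R b2@7:R]
Beat 2 (L): throw ball3 h=4 -> lands@6:L; in-air after throw: [b1@5:R b3@6:L b2@7:R]
Beat 4 (L): throw ball4 h=5 -> lands@9:R; in-air after throw: [b1@5:R b3@6:L b2@7:R b4@9:R]
Beat 5 (R): throw ball1 h=5 -> lands@10:L; in-air after throw: [b3@6:L b2@7:R b4@9:R b1@10:L]
Beat 6 (L): throw ball3 h=6 -> lands@12:L; in-air after throw: [b2@7:R b4@9:R b1@10:L b3@12:L]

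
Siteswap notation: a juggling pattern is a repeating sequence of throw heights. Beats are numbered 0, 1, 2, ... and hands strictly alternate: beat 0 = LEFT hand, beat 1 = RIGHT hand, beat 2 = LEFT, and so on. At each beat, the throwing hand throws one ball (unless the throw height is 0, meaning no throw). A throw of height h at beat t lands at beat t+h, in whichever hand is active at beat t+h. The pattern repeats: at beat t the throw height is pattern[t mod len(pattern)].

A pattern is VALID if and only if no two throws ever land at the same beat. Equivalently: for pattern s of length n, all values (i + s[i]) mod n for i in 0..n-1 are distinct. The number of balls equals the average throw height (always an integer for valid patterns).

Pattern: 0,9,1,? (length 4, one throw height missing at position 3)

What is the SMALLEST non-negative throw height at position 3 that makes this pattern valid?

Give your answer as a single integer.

i=0: (0 + 0) mod 4 = 0
i=1: (1 + 9) mod 4 = 2
i=2: (2 + 1) mod 4 = 3
i=3: s[i]=? (unknown)
Known residues: [0, 2, 3]; need a permutation of 0..3, so missing residue r = 1
Need (3 + s) mod 4 = 1; smallest s = (1 - 3) mod 4 = 2

Answer: 2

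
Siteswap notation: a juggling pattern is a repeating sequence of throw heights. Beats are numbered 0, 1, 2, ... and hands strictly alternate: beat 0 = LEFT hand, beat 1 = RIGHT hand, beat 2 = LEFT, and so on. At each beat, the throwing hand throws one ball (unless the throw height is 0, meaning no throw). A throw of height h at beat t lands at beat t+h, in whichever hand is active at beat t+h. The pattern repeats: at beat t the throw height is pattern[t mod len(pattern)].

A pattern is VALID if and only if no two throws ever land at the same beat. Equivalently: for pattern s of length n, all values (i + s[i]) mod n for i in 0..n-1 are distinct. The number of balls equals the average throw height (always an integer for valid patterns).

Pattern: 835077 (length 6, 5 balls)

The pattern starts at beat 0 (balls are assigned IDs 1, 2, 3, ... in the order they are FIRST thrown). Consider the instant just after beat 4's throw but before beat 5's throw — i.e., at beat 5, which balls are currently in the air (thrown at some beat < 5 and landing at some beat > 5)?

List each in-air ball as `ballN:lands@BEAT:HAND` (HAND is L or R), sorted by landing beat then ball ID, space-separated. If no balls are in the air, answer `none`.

Beat 0 (L): throw ball1 h=8 -> lands@8:L; in-air after throw: [b1@8:L]
Beat 1 (R): throw ball2 h=3 -> lands@4:L; in-air after throw: [b2@4:L b1@8:L]
Beat 2 (L): throw ball3 h=5 -> lands@7:R; in-air after throw: [b2@4:L b3@7:R b1@8:L]
Beat 4 (L): throw ball2 h=7 -> lands@11:R; in-air after throw: [b3@7:R b1@8:L b2@11:R]
Beat 5 (R): throw ball4 h=7 -> lands@12:L; in-air after throw: [b3@7:R b1@8:L b2@11:R b4@12:L]

Answer: ball3:lands@7:R ball1:lands@8:L ball2:lands@11:R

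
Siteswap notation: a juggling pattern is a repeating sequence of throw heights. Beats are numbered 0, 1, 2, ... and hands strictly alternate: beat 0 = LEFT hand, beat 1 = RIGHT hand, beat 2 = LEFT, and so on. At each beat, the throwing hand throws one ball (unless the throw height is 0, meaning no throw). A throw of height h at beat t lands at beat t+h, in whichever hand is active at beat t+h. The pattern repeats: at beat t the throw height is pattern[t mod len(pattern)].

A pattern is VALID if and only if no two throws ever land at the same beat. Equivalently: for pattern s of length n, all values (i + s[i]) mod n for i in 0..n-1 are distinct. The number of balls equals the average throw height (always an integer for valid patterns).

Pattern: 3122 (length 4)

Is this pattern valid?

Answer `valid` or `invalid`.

i=0: (i + s[i]) mod n = (0 + 3) mod 4 = 3
i=1: (i + s[i]) mod n = (1 + 1) mod 4 = 2
i=2: (i + s[i]) mod n = (2 + 2) mod 4 = 0
i=3: (i + s[i]) mod n = (3 + 2) mod 4 = 1
Residues: [3, 2, 0, 1], distinct: True

Answer: valid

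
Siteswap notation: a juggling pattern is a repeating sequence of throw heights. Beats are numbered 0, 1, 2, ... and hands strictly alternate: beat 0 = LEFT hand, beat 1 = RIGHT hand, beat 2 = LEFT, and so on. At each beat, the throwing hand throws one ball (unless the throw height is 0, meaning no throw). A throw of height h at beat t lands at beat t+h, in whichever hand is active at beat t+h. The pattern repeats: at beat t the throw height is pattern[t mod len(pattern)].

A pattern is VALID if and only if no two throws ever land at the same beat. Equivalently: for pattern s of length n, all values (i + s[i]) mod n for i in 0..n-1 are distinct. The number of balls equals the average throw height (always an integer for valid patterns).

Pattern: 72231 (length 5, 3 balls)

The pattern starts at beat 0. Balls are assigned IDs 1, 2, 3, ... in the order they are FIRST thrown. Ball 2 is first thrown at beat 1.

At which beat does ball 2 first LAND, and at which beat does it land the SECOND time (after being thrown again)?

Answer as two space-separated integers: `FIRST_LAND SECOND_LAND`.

Answer: 3 6

Derivation:
Beat 0 (L): throw ball1 h=7 -> lands@7:R; in-air after throw: [b1@7:R]
Beat 1 (R): throw ball2 h=2 -> lands@3:R; in-air after throw: [b2@3:R b1@7:R]
Beat 2 (L): throw ball3 h=2 -> lands@4:L; in-air after throw: [b2@3:R b3@4:L b1@7:R]
Beat 3 (R): throw ball2 h=3 -> lands@6:L; in-air after throw: [b3@4:L b2@6:L b1@7:R]
Beat 4 (L): throw ball3 h=1 -> lands@5:R; in-air after throw: [b3@5:R b2@6:L b1@7:R]
Beat 5 (R): throw ball3 h=7 -> lands@12:L; in-air after throw: [b2@6:L b1@7:R b3@12:L]
Beat 6 (L): throw ball2 h=2 -> lands@8:L; in-air after throw: [b1@7:R b2@8:L b3@12:L]
Ball 2: thrown@1 h=2 -> first land @3; rethrown@3 h=3 -> second land @6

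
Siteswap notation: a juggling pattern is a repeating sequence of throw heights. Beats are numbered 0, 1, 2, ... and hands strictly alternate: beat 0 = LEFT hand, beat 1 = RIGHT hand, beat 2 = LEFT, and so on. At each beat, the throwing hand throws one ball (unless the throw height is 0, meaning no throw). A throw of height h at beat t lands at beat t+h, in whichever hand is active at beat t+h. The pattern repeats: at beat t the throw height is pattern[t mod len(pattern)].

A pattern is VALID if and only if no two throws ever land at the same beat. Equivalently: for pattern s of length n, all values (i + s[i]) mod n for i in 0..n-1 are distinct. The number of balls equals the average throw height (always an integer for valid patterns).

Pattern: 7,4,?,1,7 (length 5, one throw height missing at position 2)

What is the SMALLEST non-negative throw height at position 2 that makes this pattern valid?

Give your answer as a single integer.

i=0: (0 + 7) mod 5 = 2
i=1: (1 + 4) mod 5 = 0
i=2: s[i]=? (unknown)
i=3: (3 + 1) mod 5 = 4
i=4: (4 + 7) mod 5 = 1
Known residues: [0, 1, 2, 4]; need a permutation of 0..4, so missing residue r = 3
Need (2 + s) mod 5 = 3; smallest s = (3 - 2) mod 5 = 1

Answer: 1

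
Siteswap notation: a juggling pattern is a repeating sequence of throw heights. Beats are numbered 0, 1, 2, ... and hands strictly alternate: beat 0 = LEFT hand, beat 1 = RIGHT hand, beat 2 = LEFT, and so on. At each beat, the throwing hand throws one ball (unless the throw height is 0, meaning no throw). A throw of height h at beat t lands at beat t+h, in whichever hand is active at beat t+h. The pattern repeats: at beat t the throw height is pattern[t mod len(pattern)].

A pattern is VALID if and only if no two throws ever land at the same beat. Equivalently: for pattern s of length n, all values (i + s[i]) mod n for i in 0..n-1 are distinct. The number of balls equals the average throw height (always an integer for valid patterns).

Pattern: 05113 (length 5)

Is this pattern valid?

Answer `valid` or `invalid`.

Answer: valid

Derivation:
i=0: (i + s[i]) mod n = (0 + 0) mod 5 = 0
i=1: (i + s[i]) mod n = (1 + 5) mod 5 = 1
i=2: (i + s[i]) mod n = (2 + 1) mod 5 = 3
i=3: (i + s[i]) mod n = (3 + 1) mod 5 = 4
i=4: (i + s[i]) mod n = (4 + 3) mod 5 = 2
Residues: [0, 1, 3, 4, 2], distinct: True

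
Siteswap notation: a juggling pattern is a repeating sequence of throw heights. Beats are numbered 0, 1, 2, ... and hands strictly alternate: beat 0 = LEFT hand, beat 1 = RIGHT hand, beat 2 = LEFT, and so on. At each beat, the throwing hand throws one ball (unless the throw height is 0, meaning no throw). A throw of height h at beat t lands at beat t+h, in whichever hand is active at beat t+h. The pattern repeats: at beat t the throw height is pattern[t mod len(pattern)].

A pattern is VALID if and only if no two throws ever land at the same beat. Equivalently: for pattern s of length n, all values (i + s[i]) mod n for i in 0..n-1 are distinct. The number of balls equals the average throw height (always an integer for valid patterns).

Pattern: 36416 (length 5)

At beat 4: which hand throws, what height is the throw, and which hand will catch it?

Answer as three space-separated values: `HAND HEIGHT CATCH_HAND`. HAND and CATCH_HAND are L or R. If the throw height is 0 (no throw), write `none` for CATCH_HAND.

Beat 4: 4 mod 2 = 0, so hand = L
Throw height = pattern[4 mod 5] = pattern[4] = 6
Lands at beat 4+6=10, 10 mod 2 = 0, so catch hand = L

Answer: L 6 L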